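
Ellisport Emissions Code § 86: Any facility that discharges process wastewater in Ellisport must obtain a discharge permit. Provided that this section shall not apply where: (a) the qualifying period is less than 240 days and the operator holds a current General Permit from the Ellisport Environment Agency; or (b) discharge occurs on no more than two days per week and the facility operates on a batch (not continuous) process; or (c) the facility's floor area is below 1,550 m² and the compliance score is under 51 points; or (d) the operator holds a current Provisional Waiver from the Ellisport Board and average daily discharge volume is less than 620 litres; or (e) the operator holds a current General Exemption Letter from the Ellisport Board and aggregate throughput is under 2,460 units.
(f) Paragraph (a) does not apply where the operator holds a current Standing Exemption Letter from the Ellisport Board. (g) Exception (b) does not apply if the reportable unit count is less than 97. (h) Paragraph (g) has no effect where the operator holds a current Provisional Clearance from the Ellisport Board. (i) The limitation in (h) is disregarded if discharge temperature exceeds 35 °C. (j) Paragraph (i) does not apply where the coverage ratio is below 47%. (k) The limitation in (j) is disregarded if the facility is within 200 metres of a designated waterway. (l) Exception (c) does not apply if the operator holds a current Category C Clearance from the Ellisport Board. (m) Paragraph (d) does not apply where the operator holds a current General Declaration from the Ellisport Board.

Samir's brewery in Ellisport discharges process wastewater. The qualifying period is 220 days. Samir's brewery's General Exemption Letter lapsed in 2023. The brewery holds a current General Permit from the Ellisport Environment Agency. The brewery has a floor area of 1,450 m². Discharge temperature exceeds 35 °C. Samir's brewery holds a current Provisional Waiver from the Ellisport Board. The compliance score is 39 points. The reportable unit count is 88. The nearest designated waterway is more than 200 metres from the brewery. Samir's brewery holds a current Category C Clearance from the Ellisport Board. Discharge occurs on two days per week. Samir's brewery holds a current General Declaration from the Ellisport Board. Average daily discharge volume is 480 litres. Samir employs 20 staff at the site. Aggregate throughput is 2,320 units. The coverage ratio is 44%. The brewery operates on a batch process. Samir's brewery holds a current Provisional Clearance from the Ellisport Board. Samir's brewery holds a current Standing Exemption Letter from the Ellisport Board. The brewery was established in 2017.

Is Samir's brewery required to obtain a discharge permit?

No — exception (b) applies; Samir's brewery is not required to obtain a discharge permit.

Exception (a)'s conditions are all satisfied: the qualifying period is 220 days, less than the 240 days limit; a current General Permit is held. Turning to paragraph (f): (f) operates against (a): a current Standing Exemption Letter is held. So (a) is unavailable.
Exception (b) is satisfied on its face — discharge occurs on no more than two days per week; the facility operates on a batch process. Applying paragraphs (g)–(k): (g) applies (the reportable unit count is 88, less than the 97 limit), but is displaced by (h): (h) operates against (g): a current Provisional Clearance is held. (i) applies (discharge temperature exceeds 35 °C), but is set aside by (j): (j) applies — the coverage ratio is 44%, below the 47% limit. (k), which would lift (j), is not triggered — the brewery is more than 200 m from any designated waterway. So (b) applies.
Exception (c)'s conditions are all satisfied: the facility's floor area is 1,450 m², below the 1,550 m² limit; the compliance score is 39 points, under the 51 points limit. However, paragraph (l) must be considered: (l) operates against (c): a current Category C Clearance is held. (c) is therefore removed.
Exception (d)'s conditions are all satisfied: a current Provisional Waiver is held; average daily discharge volume is 480 litres, less than the 620 litres limit. Turning to paragraph (m): (m) is engaged — a current General Declaration is held. (d) is therefore removed.
Exception (e) requires that the operator holds a current General Exemption Letter from the Ellisport Board; but there is no General Exemption Letter in force, so (e) is unavailable.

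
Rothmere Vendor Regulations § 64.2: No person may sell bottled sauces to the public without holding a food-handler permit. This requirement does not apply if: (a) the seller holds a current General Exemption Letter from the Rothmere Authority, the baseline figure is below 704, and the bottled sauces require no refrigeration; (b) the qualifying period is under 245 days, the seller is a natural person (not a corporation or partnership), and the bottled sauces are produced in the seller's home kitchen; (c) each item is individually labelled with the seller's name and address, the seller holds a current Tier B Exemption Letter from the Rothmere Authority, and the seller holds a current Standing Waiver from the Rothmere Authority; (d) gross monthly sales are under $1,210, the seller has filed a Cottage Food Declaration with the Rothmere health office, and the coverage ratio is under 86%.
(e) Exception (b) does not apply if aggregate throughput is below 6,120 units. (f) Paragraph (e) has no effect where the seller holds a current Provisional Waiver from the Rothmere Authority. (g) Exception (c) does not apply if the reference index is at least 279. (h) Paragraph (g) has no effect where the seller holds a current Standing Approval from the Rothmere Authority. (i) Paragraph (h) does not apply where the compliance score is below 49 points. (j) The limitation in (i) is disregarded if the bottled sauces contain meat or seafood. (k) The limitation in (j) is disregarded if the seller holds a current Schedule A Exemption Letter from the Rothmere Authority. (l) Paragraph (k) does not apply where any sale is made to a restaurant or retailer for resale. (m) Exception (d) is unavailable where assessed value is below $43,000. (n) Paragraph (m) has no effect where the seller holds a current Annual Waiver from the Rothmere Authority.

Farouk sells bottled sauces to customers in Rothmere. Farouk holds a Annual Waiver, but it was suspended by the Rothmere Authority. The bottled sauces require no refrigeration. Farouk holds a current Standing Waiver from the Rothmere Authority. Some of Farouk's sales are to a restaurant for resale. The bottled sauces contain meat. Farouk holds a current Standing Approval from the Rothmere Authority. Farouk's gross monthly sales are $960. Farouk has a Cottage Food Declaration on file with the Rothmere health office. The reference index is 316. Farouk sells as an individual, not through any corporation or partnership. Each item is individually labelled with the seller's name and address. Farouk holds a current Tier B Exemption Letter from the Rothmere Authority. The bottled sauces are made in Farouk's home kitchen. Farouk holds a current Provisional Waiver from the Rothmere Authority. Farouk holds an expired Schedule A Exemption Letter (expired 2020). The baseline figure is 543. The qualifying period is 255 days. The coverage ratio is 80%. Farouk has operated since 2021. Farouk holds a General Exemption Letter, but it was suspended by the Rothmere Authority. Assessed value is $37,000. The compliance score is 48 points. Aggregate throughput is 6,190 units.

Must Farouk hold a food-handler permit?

No — exception (c) applies; Farouk is not required to hold a food-handler permit.

Exception (a) does not apply: there is no General Exemption Letter in force.
Exception (b) fails — the qualifying period is 255 days, not under 245 days.
Exception (c): items are individually labelled; a current Tier B Exemption Letter is held; a current Standing Waiver is held — every condition holds. Applying paragraphs (g)–(l): (g) would limit (c) — the reference index is 316, meeting the 279 threshold — but (h) sets (g) aside: (h) operates — a current Standing Approval is held. (i) applies (the compliance score is 48 points, below the 49 points limit), but is displaced by (j): (j) is engaged — the bottled sauces contain meat. (k), which would lift (j), is inapplicable — no current Schedule A Exemption Letter is held. So (c) applies.
Exception (d)'s conditions are all satisfied: gross monthly sales are $960, under the $1,210 limit; a Cottage Food Declaration is on file; the coverage ratio is 80%, under the 86% limit. But: (m) operates against (d): assessed value is $37,000, below the $43,000 limit. (n) does not operate here (the Annual Waiver is not current), so (m) stands. So (d) is unavailable.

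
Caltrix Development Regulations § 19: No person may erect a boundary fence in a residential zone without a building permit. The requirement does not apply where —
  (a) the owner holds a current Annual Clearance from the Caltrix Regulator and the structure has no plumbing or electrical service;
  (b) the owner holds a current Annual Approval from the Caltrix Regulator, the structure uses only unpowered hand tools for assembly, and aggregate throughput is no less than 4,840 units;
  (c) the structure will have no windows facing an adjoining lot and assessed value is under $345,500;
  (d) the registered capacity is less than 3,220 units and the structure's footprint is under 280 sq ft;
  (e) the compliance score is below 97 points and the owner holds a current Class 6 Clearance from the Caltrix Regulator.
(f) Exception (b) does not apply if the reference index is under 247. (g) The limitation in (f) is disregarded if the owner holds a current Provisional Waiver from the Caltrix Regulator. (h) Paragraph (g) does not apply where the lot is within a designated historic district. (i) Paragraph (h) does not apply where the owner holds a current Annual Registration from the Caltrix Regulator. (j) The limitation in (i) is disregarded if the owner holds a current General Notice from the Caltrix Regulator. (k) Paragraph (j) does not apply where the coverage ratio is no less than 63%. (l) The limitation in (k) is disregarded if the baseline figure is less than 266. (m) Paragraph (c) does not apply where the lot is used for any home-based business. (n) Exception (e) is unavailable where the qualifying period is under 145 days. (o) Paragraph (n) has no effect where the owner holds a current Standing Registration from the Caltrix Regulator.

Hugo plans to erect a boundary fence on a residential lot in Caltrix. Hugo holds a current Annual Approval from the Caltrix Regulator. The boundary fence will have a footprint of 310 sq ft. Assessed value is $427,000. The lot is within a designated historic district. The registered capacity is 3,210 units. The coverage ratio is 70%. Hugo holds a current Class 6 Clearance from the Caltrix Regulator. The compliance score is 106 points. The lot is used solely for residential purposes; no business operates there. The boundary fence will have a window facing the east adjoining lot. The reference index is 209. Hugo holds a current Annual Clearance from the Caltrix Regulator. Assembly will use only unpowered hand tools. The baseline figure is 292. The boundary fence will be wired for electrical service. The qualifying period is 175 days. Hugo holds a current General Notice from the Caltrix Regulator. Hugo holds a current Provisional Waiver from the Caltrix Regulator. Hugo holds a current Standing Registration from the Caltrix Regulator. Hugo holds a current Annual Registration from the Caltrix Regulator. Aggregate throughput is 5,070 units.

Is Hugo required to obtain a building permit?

Exception (a) does not apply: electrical service is planned.
All of (b)'s requirements are met (a current Annual Approval is held; assembly uses only hand tools; aggregate throughput is 5,070 units, meeting the 4,840 units threshold). As to paragraphs (f)–(l): (f) is triggered (the reference index is 209, under the 247 limit), but is overridden by (g): (g) operates against (f): a current Provisional Waiver is held. (h) is triggered (the lot is in a historic district), but is itself disapplied by (i): (i) is engaged — a current Annual Registration is held. (j) applies (a current General Notice is held), but is itself disapplied by (k): (k) is triggered — the coverage ratio is 70%, meeting the 63% threshold. (l), which would lift (k), is inapplicable — the baseline figure is 292, not less than 266. So (b) applies.
Exception (c) requires that the structure will have no windows facing an adjoining lot; but a window faces an adjoining lot, so (c) is unavailable.
Exception (d) fails — the structure's footprint is 310 sq ft, not under 280 sq ft.
Exception (e) requires that the compliance score is below 97 points; but the compliance score is 106 points, not below 97 points, so (e) is unavailable.

No — exception (b) applies; Hugo does not need a building permit.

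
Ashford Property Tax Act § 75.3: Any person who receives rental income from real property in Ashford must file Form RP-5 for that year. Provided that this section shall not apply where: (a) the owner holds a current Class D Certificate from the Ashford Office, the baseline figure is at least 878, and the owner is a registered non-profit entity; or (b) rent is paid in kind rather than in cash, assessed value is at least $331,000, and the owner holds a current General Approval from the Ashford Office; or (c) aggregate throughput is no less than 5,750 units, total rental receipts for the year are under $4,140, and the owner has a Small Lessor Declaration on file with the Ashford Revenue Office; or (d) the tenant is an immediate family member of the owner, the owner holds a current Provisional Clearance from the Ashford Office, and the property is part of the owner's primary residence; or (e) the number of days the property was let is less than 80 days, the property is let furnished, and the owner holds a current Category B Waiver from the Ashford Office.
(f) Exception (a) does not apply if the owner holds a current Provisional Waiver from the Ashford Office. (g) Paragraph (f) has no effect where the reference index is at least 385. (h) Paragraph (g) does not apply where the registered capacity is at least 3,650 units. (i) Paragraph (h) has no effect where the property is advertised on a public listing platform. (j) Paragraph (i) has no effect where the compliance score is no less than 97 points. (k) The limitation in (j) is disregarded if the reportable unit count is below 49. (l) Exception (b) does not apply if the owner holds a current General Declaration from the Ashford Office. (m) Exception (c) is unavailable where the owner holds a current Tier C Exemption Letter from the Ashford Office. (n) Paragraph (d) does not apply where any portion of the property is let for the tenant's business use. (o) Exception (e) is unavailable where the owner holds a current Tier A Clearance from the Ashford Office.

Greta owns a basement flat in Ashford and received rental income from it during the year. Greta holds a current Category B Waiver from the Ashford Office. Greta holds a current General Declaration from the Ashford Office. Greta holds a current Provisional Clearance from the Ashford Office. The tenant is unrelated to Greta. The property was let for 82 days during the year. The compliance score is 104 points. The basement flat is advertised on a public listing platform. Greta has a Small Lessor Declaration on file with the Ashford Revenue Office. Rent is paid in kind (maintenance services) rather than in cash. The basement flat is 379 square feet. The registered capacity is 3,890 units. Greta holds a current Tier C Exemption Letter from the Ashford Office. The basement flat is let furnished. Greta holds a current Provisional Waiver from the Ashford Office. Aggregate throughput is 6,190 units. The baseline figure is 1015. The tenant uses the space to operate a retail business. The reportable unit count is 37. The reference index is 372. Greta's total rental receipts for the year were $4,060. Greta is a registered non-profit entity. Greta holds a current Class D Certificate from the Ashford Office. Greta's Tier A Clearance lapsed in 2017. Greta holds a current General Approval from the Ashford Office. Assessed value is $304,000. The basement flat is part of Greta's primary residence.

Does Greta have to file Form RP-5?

Yes — Greta must file Form RP-5.

Exception (a)'s conditions are all satisfied: a current Class D Certificate is held; the baseline figure is 1,015, meeting the 878 threshold; Greta is a registered non-profit. But applying paragraphs (f)–(k): (f) operates — a current Provisional Waiver is held. (g) does not operate here (the reference index is 372, short of 385), so (f) stands. So (a) is unavailable.
Exception (b) requires that assessed value is at least $331,000; but assessed value is $304,000, short of $331,000, so (b) is unavailable.
All of (c)'s requirements are met (aggregate throughput is 6,190 units, meeting the 5,750 units threshold; total rental receipts for the year are $4,060, under the $4,140 limit; a Small Lessor Declaration is on file). But applying paragraph (m): (m) is triggered — a current Tier C Exemption Letter is held. (c) is therefore removed.
Exception (d) does not apply: the tenant is unrelated to the owner.
Exception (e) requires that the number of days the property was let is less than 80 days; but the number of days the property was let is 82 days, not less than 80 days, so (e) is unavailable.
Every exception is unavailable, so the rule governs.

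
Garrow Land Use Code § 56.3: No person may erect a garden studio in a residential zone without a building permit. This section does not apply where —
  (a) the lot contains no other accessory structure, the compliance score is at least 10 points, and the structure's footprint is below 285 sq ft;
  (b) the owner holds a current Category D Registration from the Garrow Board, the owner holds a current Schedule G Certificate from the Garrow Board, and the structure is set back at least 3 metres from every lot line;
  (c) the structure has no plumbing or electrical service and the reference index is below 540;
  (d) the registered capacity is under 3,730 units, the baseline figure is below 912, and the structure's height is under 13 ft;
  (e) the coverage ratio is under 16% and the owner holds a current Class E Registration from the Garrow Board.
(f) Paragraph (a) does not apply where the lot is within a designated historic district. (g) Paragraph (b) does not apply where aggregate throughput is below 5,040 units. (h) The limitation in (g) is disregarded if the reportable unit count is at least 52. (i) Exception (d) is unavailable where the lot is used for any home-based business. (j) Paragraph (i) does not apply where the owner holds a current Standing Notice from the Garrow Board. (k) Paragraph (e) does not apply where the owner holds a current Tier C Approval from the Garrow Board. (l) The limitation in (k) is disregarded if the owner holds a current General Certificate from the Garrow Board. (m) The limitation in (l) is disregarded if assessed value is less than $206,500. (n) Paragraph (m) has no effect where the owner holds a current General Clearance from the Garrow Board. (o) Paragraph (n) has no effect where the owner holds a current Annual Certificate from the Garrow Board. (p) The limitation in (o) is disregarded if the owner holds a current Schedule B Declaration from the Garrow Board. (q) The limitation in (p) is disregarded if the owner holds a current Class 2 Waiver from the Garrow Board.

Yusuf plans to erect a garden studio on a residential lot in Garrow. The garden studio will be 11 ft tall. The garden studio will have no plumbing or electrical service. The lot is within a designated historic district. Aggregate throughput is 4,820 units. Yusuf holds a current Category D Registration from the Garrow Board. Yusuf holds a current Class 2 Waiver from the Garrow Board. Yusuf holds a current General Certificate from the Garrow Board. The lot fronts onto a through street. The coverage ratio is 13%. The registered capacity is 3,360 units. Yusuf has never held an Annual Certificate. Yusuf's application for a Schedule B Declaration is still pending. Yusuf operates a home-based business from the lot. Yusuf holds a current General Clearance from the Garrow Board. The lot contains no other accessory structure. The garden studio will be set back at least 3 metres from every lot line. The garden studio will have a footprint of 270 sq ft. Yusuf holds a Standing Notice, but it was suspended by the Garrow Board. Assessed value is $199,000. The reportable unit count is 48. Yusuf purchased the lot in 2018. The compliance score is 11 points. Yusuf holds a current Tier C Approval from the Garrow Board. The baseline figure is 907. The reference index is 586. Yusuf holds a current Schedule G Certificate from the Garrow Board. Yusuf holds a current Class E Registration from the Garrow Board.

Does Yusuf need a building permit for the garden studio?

No — exception (e) applies; Yusuf does not need a building permit.

Exception (a) is satisfied on its face — the lot has no other accessory structure; the compliance score is 11 points, meeting the 10 points threshold; the structure's footprint is 270 sq ft, below the 285 sq ft limit. But applying paragraph (f): (f) operates against (a): the lot is in a historic district. (a) is therefore removed.
All of (b)'s requirements are met (a current Category D Registration is held; a current Schedule G Certificate is held; the setback is at least 3 m on every side). But applying paragraphs (g)–(h): (g) operates against (b): aggregate throughput is 4,820 units, below the 5,040 units limit. (h) does not operate here (the reportable unit count is 48, short of 52), so (g) stands. Exception (b) does not apply.
Exception (c) fails — the reference index is 586, not below 540.
All of (d)'s requirements are met (the registered capacity is 3,360 units, under the 3,730 units limit; the baseline figure is 907, below the 912 limit; the structure's height is 11 ft, under the 13 ft limit). Turning to paragraphs (i)–(j): (i) applies — a home-based business operates on the lot. (j), which would lift (i), is not triggered — there is no Standing Notice in force. Exception (d) does not apply.
Exception (e): the coverage ratio is 13%, under the 16% limit; a current Class E Registration is held — every condition holds. As to paragraphs (k)–(q): (k) would limit (e) — a current Tier C Approval is held — but (l) sets (k) aside: (l) is engaged — a current General Certificate is held. (m) operates (assessed value is $199,000, less than the $206,500 limit), but is itself disapplied by (n): (n) applies — a current General Clearance is held. (o), which would lift (n), is not triggered — there is no Annual Certificate in force. Exception (e) stands.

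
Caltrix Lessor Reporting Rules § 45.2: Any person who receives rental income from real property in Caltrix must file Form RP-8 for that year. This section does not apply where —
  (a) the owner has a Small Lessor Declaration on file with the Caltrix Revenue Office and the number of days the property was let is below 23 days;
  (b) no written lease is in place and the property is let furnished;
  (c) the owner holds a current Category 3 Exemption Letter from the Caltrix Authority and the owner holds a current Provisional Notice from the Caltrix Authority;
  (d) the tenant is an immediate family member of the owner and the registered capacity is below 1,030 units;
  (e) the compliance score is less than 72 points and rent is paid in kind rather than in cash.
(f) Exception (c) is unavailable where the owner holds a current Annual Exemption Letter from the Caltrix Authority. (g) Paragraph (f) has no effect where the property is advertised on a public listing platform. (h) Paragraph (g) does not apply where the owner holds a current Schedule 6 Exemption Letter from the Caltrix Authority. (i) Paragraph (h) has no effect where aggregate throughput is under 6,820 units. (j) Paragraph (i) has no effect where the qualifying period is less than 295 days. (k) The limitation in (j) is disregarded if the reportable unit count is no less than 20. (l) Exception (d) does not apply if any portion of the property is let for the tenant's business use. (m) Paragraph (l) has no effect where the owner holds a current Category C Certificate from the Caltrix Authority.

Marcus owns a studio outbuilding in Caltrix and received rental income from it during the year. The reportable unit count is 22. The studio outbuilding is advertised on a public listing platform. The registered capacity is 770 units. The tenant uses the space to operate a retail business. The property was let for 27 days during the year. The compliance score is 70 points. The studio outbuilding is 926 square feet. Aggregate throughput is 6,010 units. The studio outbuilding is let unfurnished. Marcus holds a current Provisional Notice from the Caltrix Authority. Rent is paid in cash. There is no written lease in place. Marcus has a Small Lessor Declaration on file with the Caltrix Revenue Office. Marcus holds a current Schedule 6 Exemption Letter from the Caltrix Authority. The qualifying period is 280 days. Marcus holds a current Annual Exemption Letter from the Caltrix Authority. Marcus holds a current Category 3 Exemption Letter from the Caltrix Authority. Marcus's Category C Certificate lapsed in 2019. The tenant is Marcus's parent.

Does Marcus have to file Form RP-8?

No — exception (c) applies; Marcus is not required to file Form RP-8.

Exception (a) does not apply: the number of days the property was let is 27 days, not below 23 days.
Exception (b) requires that the property is let furnished; but the property is let unfurnished, so (b) is unavailable.
Exception (c): a current Category 3 Exemption Letter is held; a current Provisional Notice is held — every condition holds. Considering the limiting provisions: (f) is engaged (a current Annual Exemption Letter is held), but is overridden by (g): (g) operates — the property is publicly advertised. (h) would limit (g) — a current Schedule 6 Exemption Letter is held — but (i) sets (h) aside: (i) operates against (h): aggregate throughput is 6,010 units, under the 6,820 units limit. (j) would limit (i) — the qualifying period is 280 days, less than the 295 days limit — but (k) sets (j) aside: (k) operates against (j): the reportable unit count is 22, meeting the 20 threshold. Exception (c) stands.
Exception (d) is satisfied on its face — the tenant is an immediate family member; the registered capacity is 770 units, below the 1,030 units limit. But: (l) operates against (d): the space is let for business use. (m) does not operate here (the Category C Certificate is not current), so (l) stands. (d) is therefore removed.
Exception (e) requires that rent is paid in kind rather than in cash; but rent is paid in cash, so (e) is unavailable.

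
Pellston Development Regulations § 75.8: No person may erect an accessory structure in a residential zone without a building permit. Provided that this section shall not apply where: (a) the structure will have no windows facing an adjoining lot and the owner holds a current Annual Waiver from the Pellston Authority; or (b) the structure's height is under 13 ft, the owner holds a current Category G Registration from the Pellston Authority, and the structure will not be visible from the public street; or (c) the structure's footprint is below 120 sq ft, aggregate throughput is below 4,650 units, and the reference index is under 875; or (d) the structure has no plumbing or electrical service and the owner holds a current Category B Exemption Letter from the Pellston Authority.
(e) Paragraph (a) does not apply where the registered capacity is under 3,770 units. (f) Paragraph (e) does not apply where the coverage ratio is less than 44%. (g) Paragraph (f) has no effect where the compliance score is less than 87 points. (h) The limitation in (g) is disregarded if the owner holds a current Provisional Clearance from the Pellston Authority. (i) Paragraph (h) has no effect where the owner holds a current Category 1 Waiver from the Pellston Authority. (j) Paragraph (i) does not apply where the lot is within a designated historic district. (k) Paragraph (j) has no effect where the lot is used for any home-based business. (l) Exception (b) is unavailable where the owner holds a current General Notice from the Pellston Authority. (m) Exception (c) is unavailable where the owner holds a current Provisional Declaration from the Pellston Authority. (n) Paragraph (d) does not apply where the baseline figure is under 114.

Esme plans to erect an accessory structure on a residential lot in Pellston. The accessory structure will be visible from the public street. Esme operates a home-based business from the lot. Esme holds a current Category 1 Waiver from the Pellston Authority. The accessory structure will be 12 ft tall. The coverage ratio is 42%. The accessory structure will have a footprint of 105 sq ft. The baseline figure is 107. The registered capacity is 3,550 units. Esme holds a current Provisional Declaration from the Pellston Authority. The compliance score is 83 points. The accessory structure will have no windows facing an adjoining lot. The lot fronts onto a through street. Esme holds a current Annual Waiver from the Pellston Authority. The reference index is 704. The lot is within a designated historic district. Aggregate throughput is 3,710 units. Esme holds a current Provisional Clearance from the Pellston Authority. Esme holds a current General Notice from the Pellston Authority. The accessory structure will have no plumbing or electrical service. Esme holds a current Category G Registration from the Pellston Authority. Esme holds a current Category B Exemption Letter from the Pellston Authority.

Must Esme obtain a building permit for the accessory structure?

Yes — Esme must obtain a building permit.

All of (a)'s requirements are met (no windows face an adjoining lot; a current Annual Waiver is held). But: (e) operates — the registered capacity is 3,550 units, under the 3,770 units limit. (f) applies (the coverage ratio is 42%, less than the 44% limit), but is overridden by (g): (g) operates against (f): the compliance score is 83 points, less than the 87 points limit. (h) is triggered (a current Provisional Clearance is held), but is overridden by (i): (i) operates against (h): a current Category 1 Waiver is held. (j) would limit (i) — the lot is in a historic district — but (k) sets (j) aside: (k) operates against (j): a home-based business operates on the lot. (a) is therefore removed.
Exception (b) does not apply: the structure will be visible from the street.
Exception (c)'s conditions are all satisfied: the structure's footprint is 105 sq ft, below the 120 sq ft limit; aggregate throughput is 3,710 units, below the 4,650 units limit; the reference index is 704, under the 875 limit. But applying paragraph (m): (m) operates against (c): a current Provisional Declaration is held. Exception (c) does not apply.
All of (d)'s requirements are met (there is no plumbing or electrical service; a current Category B Exemption Letter is held). Turning to paragraph (n): (n) operates against (d): the baseline figure is 107, under the 114 limit. Exception (d) does not apply.
No exception is made out. Esme falls within the general rule.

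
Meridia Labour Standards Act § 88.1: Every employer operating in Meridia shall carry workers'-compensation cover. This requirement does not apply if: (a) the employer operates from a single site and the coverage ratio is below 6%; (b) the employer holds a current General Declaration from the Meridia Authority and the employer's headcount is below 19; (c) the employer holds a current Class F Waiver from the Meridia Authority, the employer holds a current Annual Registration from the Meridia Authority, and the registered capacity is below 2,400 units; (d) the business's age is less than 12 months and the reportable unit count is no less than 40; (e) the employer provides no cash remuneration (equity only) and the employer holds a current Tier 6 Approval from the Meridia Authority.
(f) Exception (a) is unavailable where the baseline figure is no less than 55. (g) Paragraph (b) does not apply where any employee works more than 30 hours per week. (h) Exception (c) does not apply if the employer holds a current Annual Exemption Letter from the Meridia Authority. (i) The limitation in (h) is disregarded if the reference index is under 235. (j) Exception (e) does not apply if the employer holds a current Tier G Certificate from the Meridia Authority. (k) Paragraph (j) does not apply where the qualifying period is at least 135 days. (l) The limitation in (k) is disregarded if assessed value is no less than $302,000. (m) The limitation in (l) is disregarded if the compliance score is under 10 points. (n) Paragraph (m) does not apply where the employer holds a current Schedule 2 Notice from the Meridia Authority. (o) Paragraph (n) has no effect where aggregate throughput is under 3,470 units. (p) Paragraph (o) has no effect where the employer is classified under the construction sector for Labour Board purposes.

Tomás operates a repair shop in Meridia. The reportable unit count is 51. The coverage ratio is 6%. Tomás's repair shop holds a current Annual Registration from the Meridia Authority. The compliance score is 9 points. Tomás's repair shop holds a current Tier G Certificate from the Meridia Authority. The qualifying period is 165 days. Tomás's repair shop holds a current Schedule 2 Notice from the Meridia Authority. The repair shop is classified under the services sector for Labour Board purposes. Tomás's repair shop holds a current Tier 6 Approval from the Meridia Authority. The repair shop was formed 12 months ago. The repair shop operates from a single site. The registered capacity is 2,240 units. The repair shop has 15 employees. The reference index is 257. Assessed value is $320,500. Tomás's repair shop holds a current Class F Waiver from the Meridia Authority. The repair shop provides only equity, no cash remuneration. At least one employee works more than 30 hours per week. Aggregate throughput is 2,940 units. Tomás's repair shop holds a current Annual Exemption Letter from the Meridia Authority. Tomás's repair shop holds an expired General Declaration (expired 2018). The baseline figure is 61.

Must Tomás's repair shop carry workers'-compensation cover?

Exception (a) does not apply: the coverage ratio is 6%, not below 6%.
Exception (b) fails — no current General Declaration is held.
Exception (c)'s conditions are all satisfied: a current Class F Waiver is held; a current Annual Registration is held; the registered capacity is 2,240 units, below the 2,400 units limit. Turning to paragraphs (h)–(i): (h) is engaged — a current Annual Exemption Letter is held. (i) does not operate here (the reference index is 257, not under 235), so (h) stands. Exception (c) does not apply.
Exception (d) requires that the business's age is less than 12 months; but the business's age is 12 months, not less than 12 months, so (d) is unavailable.
Exception (e) is satisfied on its face — remuneration is equity-only; a current Tier 6 Approval is held. Applying paragraphs (j)–(p): (j) is triggered (a current Tier G Certificate is held), but is itself disapplied by (k): (k) is triggered — the qualifying period is 165 days, meeting the 135 days threshold. (l) would limit (k) — assessed value is $320,500, meeting the $302,000 threshold — but (m) sets (l) aside: (m) operates against (l): the compliance score is 9 points, under the 10 points limit. (n) is triggered (a current Schedule 2 Notice is held), but is displaced by (o): (o) applies — aggregate throughput is 2,940 units, under the 3,470 units limit. (p) is not triggered (the repair shop is classified under the services sector), so (o) stands. (e) remains available.

No — exception (e) applies; Tomás's repair shop is not required to carry workers'-compensation cover.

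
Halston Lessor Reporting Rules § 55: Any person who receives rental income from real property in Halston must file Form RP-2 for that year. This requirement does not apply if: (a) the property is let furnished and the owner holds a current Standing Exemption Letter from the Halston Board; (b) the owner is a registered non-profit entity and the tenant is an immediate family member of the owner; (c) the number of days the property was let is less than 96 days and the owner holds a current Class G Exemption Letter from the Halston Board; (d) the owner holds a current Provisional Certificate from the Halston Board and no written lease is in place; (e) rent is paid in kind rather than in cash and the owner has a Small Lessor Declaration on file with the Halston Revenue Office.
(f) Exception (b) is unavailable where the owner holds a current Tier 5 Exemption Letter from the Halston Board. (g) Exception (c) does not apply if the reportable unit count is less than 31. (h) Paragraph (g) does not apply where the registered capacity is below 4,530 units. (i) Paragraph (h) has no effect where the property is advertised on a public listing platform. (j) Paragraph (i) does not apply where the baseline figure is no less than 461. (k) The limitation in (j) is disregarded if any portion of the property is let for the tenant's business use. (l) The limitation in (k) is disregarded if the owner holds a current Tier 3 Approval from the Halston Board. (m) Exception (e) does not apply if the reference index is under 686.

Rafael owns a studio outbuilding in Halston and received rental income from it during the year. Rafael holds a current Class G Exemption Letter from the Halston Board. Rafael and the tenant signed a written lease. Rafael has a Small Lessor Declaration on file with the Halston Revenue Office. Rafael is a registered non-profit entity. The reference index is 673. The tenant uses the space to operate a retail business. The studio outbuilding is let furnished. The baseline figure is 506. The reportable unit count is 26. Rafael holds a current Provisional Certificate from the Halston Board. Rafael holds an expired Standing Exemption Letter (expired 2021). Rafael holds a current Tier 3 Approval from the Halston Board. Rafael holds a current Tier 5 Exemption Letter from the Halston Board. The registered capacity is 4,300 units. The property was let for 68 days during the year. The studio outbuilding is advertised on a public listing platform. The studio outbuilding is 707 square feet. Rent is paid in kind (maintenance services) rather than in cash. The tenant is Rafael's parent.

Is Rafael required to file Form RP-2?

No — exception (c) applies; Rafael is not required to file Form RP-2.

Exception (a) does not apply: the Standing Exemption Letter is not current.
All of (b)'s requirements are met (Rafael is a registered non-profit; the tenant is an immediate family member). But: (f) applies — a current Tier 5 Exemption Letter is held. So (b) is unavailable.
Exception (c) is satisfied on its face — the number of days the property was let is 68 days, less than the 96 days limit; a current Class G Exemption Letter is held. Considering the limiting provisions: (g) applies (the reportable unit count is 26, less than the 31 limit), but is overridden by (h): (h) operates — the registered capacity is 4,300 units, below the 4,530 units limit. (i) applies (the property is publicly advertised), but is overridden by (j): (j) is engaged — the baseline figure is 506, meeting the 461 threshold. (k) would limit (j) — the space is let for business use — but (l) sets (k) aside: (l) is triggered — a current Tier 3 Approval is held. Exception (c) stands.
Exception (d) requires that no written lease is in place; but a written lease is in place, so (d) is unavailable.
Exception (e) is satisfied on its face — rent is paid in kind; a Small Lessor Declaration is on file. But applying paragraph (m): (m) operates against (e): the reference index is 673, under the 686 limit. So (e) is unavailable.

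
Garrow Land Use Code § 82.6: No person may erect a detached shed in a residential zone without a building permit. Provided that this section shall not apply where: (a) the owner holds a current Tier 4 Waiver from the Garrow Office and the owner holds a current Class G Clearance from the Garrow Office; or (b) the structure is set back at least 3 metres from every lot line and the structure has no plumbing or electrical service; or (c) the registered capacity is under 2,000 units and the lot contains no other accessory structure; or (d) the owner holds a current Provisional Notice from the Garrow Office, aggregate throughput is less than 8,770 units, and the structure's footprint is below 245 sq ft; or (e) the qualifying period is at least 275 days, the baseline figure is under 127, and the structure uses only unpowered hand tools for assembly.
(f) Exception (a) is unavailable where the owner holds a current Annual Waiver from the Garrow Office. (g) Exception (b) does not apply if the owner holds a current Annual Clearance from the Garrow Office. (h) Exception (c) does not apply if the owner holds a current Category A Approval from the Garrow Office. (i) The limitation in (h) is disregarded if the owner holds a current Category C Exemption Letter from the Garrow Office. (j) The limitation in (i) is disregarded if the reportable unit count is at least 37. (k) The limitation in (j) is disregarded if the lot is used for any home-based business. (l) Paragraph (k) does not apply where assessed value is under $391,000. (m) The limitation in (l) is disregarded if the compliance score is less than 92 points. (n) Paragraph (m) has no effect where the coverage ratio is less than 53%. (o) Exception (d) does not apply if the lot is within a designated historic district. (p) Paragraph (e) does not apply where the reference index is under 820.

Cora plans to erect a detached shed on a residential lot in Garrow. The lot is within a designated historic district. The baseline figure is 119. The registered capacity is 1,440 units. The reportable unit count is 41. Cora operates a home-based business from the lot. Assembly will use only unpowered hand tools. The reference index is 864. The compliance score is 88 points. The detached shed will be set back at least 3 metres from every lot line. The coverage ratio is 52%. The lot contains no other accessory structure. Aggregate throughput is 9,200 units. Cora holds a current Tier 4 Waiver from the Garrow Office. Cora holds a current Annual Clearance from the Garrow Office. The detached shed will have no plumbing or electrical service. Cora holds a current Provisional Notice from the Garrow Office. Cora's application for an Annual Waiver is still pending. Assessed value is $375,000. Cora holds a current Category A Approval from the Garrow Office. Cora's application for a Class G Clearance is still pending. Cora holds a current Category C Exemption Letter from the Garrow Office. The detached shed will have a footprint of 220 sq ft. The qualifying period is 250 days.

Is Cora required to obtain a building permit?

Exception (a) fails — no current Class G Clearance is held.
Exception (b)'s conditions are all satisfied: the setback is at least 3 m on every side; there is no plumbing or electrical service. However, paragraph (g) must be considered: (g) applies — a current Annual Clearance is held. Exception (b) does not apply.
Exception (c) is satisfied on its face — the registered capacity is 1,440 units, under the 2,000 units limit; the lot has no other accessory structure. But: (h) applies — a current Category A Approval is held. (i) would limit (h) — a current Category C Exemption Letter is held — but (j) sets (i) aside: (j) operates against (i): the reportable unit count is 41, meeting the 37 threshold. (k) would limit (j) — a home-based business operates on the lot — but (l) sets (k) aside: (l) applies — assessed value is $375,000, under the $391,000 limit. (m) operates (the compliance score is 88 points, less than the 92 points limit), but yields to (n): (n) operates against (m): the coverage ratio is 52%, less than the 53% limit. Exception (c) does not apply.
Exception (d) requires that aggregate throughput is less than 8,770 units; but aggregate throughput is 9,200 units, not less than 8,770 units, so (d) is unavailable.
Exception (e) fails — the qualifying period is 250 days, short of 275 days.
No exception applies. The general rule governs.

Yes — Cora must obtain a building permit.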